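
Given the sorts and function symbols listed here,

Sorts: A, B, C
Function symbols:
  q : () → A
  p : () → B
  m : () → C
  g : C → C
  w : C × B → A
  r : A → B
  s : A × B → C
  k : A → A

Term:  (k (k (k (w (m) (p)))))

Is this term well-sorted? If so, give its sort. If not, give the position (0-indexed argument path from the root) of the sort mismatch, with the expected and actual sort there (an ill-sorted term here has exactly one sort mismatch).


well-sorted; sort = A

        (m) : C
        (p) : B
      (w (m) (p)) : A
    (k (w (m) (p))) : A
  (k (k (w (m) (p)))) : A
(k (k (k (w (m) (p))))) : A


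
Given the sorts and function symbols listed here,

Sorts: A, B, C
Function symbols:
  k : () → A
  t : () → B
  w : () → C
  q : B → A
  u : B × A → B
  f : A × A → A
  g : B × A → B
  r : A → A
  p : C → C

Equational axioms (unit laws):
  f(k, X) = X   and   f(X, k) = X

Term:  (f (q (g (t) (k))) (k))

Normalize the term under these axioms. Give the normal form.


normal form = (q (g (t) (k)))

1. (f (q (g (t) (k))) (k))  →  (q (g (t) (k)))


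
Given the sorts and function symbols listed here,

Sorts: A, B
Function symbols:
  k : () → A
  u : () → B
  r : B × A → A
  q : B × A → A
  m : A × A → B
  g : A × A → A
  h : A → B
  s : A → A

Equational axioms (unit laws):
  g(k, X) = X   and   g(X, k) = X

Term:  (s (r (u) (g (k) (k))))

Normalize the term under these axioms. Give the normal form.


1. (s (r (u) (g (k) (k))))  →  (s (r (u) (k)))

normal form = (s (r (u) (k)))


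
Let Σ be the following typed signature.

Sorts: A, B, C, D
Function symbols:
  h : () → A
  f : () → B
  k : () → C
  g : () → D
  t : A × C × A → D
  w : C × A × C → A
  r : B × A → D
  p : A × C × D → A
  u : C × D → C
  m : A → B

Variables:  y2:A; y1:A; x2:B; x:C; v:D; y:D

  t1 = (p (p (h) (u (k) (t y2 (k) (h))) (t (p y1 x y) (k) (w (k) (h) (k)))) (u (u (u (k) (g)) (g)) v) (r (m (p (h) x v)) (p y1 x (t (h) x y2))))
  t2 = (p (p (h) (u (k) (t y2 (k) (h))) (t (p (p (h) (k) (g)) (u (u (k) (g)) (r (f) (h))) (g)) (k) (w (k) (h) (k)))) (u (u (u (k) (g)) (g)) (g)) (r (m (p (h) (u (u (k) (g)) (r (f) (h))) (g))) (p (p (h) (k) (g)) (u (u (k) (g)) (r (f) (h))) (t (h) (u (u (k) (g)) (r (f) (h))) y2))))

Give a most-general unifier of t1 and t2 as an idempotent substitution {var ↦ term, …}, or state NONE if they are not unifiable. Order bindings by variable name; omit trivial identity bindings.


{v ↦ (g), x ↦ (u (u (k) (g)) (r (f) (h))), y ↦ (g), y1 ↦ (p (h) (k) (g))}


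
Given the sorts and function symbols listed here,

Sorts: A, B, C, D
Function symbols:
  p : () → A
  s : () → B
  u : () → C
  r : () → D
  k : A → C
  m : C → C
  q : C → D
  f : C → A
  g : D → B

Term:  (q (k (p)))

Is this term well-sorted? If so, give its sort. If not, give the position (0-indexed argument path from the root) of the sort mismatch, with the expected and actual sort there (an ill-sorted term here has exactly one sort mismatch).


    (p) : A
  (k (p)) : C
(q (k (p))) : D

well-sorted; sort = D


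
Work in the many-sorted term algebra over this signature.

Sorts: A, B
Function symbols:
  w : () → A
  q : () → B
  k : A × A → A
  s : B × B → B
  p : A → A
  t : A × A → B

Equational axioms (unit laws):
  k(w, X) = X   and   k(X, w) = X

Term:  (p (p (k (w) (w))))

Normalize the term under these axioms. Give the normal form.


1. (p (p (k (w) (w))))  →  (p (p (w)))

normal form = (p (p (w)))


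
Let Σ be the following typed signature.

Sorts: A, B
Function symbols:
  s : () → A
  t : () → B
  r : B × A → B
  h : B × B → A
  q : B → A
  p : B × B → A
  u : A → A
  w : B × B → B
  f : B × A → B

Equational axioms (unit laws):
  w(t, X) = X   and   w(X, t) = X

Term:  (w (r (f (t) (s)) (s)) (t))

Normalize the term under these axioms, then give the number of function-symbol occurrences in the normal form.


1. (w (r (f (t) (s)) (s)) (t))  →  (r (f (t) (s)) (s))
normal form: (r (f (t) (s)) (s))

size = 5


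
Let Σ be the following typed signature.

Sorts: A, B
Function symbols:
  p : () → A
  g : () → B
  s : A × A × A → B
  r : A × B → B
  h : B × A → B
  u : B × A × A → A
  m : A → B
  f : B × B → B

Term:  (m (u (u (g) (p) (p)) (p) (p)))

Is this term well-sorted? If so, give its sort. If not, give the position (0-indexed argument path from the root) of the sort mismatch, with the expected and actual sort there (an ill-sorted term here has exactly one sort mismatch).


ill-sorted at position [0, 0]: expected B, got A

      (g) : B
      (p) : A
      (p) : A
    (u (g) (p) (p)) : A
    (p) : A
    (p) : A
  (u (u (g) (p) (p)) (p) (p)) : ✗ arg 0 at [0, 0] has sort A, expected B


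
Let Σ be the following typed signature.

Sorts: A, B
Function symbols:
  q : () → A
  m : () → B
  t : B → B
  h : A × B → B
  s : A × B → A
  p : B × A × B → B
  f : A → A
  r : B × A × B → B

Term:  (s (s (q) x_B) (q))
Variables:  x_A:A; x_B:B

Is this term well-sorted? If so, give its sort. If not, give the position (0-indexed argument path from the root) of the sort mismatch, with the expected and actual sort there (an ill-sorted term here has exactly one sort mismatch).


ill-sorted at position [1]: expected B, got A

    (q) : A
    x_B : B
  (s (q) x_B) : A
  (q) : A
(s (s (q) x_B) (q)) : ✗ arg 1 at [1] has sort A, expected B


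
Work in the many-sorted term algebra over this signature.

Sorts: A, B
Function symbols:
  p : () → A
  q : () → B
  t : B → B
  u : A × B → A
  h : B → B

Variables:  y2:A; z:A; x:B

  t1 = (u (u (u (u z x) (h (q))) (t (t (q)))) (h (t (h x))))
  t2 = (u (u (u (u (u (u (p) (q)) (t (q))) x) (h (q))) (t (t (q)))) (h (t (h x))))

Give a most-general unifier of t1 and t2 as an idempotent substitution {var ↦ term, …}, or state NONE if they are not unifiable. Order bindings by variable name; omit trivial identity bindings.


{z ↦ (u (u (p) (q)) (t (q)))}


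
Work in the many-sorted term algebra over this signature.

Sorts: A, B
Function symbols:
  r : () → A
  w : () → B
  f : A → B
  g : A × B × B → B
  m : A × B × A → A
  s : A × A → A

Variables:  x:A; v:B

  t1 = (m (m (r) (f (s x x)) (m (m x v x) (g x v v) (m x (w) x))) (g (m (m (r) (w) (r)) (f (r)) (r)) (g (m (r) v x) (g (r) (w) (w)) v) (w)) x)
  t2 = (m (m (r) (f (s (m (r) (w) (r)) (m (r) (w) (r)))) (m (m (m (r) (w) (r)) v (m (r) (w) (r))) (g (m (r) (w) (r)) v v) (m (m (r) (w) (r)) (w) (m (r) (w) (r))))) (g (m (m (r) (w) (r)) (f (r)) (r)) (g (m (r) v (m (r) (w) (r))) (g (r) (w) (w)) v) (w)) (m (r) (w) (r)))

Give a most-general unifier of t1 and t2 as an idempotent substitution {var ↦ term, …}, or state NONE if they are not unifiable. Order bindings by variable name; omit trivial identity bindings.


{x ↦ (m (r) (w) (r))}


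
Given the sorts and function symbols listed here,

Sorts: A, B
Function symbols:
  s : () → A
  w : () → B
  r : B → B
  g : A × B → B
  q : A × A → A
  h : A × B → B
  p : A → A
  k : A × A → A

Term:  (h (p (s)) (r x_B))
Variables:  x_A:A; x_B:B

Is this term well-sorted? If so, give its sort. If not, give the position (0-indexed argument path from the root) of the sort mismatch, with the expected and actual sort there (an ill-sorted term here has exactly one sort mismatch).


    (s) : A
  (p (s)) : A
    x_B : B
  (r x_B) : B
(h (p (s)) (r x_B)) : B

well-sorted; sort = B


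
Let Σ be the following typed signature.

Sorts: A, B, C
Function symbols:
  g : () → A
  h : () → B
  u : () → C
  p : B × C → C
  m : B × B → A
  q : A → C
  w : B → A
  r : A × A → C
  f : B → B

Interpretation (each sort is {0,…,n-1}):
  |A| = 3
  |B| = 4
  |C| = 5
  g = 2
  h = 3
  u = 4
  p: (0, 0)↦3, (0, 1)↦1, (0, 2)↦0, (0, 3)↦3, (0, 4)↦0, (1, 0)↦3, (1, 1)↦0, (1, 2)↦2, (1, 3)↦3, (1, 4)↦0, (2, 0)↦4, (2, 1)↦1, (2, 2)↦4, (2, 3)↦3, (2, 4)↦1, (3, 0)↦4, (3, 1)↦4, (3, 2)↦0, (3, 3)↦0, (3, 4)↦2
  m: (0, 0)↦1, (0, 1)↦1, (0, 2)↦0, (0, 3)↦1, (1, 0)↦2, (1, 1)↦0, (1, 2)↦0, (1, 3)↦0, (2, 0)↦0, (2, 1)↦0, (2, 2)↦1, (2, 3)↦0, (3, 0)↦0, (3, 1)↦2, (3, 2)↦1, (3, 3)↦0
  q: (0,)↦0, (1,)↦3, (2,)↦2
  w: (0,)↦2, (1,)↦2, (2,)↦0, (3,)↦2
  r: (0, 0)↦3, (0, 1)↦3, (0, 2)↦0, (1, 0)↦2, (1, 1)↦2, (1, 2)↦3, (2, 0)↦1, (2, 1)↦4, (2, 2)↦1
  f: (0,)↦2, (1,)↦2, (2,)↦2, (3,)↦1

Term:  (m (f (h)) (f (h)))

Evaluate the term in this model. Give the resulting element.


value = 0

  h = 3
  (f (h)) = f(3,) = 1
  h = 3
  (f (h)) = f(3,) = 1
  (m (f (h)) (f (h))) = m(1, 1) = 0


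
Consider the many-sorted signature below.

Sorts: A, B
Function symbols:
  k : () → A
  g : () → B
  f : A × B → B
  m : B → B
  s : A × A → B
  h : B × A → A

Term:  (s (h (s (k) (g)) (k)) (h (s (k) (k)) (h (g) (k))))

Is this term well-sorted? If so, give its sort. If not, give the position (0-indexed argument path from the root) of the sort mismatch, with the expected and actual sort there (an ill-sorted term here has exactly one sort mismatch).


      (k) : A
      (g) : B
    (s (k) (g)) : ✗ arg 1 at [0, 0, 1] has sort B, expected A
    (k) : A
      (k) : A
      (k) : A
    (s (k) (k)) : B
      (g) : B
      (k) : A
    (h (g) (k)) : A
  (h (s (k) (k)) (h (g) (k))) : A

ill-sorted at position [0, 0, 1]: expected A, got B


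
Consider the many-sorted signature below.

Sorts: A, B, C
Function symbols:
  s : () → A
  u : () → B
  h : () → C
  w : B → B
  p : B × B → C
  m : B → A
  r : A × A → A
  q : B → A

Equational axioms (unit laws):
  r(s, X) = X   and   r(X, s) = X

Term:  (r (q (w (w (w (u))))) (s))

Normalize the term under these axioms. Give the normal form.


normal form = (q (w (w (w (u)))))

1. (r (q (w (w (w (u))))) (s))  →  (q (w (w (w (u)))))


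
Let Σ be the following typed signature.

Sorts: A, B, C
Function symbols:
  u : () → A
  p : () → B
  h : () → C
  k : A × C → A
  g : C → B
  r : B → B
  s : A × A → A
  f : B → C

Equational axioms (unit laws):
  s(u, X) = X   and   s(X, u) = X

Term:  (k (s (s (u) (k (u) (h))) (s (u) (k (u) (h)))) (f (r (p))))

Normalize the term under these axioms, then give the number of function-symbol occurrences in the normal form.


size = 11

1. (k (s (s (u) (k (u) (h))) (s (u) (k (u) (h)))) (f (r (p))))  →  (k (s (k (u) (h)) (s (u) (k (u) (h)))) (f (r (p))))
2. (k (s (k (u) (h)) (s (u) (k (u) (h)))) (f (r (p))))  →  (k (s (k (u) (h)) (k (u) (h))) (f (r (p))))
normal form: (k (s (k (u) (h)) (k (u) (h))) (f (r (p))))


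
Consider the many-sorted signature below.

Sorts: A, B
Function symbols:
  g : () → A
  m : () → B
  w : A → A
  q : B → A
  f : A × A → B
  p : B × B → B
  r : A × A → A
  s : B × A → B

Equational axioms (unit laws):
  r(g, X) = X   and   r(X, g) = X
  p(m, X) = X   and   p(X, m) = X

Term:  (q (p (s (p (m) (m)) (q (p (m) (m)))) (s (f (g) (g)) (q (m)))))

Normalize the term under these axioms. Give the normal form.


1. (q (p (s (p (m) (m)) (q (p (m) (m)))) (s (f (g) (g)) (q (m)))))  →  (q (p (s (m) (q (p (m) (m)))) (s (f (g) (g)) (q (m)))))
2. (q (p (s (m) (q (p (m) (m)))) (s (f (g) (g)) (q (m)))))  →  (q (p (s (m) (q (m))) (s (f (g) (g)) (q (m)))))

normal form = (q (p (s (m) (q (m))) (s (f (g) (g)) (q (m)))))


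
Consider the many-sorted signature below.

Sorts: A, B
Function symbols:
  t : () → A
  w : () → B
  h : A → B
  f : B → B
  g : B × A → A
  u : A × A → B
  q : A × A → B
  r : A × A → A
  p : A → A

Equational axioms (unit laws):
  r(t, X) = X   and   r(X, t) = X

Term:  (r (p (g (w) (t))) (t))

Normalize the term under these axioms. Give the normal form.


1. (r (p (g (w) (t))) (t))  →  (p (g (w) (t)))

normal form = (p (g (w) (t)))


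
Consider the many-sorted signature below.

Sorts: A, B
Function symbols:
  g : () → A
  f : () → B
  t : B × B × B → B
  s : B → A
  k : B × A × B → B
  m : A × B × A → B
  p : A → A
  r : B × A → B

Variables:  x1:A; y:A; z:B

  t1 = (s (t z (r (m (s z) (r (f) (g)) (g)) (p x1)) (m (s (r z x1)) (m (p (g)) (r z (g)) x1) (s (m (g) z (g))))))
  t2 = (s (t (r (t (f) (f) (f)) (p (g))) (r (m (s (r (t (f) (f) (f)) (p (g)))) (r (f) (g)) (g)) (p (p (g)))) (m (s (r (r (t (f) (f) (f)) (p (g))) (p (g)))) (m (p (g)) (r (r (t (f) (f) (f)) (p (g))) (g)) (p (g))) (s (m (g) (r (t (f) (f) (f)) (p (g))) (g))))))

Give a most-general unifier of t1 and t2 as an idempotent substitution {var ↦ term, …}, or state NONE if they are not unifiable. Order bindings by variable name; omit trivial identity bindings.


{x1 ↦ (p (g)), z ↦ (r (t (f) (f) (f)) (p (g)))}


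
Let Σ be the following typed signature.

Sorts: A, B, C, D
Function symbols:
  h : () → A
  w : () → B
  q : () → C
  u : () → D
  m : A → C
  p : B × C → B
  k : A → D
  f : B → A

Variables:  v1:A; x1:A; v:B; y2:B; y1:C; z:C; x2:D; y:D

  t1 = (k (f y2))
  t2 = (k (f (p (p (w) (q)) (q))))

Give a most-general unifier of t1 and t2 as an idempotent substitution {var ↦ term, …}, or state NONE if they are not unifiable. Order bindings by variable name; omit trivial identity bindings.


{y2 ↦ (p (p (w) (q)) (q))}


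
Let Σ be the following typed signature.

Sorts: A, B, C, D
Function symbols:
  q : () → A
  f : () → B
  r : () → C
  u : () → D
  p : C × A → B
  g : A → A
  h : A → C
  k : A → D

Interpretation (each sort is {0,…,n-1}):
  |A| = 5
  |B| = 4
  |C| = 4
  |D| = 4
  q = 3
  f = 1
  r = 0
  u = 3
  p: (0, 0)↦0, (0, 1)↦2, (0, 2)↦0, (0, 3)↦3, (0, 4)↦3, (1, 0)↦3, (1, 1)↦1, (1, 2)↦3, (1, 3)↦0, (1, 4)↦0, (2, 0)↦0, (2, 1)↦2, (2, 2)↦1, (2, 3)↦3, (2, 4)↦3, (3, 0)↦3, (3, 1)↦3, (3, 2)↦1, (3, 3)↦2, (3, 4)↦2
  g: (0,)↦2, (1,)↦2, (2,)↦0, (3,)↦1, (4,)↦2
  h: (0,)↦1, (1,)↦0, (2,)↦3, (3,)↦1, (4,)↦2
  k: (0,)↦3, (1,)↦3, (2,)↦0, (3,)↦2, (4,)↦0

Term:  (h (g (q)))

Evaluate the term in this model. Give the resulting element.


  q = 3
  (g (q)) = g(3,) = 1
  (h (g (q))) = h(1,) = 0

value = 0


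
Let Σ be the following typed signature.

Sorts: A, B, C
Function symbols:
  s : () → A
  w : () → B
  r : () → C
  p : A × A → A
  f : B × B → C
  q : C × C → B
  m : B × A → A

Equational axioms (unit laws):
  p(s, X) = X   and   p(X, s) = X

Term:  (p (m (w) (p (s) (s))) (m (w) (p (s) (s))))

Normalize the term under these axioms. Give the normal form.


1. (p (m (w) (p (s) (s))) (m (w) (p (s) (s))))  →  (p (m (w) (s)) (m (w) (p (s) (s))))
2. (p (m (w) (s)) (m (w) (p (s) (s))))  →  (p (m (w) (s)) (m (w) (s)))

normal form = (p (m (w) (s)) (m (w) (s)))


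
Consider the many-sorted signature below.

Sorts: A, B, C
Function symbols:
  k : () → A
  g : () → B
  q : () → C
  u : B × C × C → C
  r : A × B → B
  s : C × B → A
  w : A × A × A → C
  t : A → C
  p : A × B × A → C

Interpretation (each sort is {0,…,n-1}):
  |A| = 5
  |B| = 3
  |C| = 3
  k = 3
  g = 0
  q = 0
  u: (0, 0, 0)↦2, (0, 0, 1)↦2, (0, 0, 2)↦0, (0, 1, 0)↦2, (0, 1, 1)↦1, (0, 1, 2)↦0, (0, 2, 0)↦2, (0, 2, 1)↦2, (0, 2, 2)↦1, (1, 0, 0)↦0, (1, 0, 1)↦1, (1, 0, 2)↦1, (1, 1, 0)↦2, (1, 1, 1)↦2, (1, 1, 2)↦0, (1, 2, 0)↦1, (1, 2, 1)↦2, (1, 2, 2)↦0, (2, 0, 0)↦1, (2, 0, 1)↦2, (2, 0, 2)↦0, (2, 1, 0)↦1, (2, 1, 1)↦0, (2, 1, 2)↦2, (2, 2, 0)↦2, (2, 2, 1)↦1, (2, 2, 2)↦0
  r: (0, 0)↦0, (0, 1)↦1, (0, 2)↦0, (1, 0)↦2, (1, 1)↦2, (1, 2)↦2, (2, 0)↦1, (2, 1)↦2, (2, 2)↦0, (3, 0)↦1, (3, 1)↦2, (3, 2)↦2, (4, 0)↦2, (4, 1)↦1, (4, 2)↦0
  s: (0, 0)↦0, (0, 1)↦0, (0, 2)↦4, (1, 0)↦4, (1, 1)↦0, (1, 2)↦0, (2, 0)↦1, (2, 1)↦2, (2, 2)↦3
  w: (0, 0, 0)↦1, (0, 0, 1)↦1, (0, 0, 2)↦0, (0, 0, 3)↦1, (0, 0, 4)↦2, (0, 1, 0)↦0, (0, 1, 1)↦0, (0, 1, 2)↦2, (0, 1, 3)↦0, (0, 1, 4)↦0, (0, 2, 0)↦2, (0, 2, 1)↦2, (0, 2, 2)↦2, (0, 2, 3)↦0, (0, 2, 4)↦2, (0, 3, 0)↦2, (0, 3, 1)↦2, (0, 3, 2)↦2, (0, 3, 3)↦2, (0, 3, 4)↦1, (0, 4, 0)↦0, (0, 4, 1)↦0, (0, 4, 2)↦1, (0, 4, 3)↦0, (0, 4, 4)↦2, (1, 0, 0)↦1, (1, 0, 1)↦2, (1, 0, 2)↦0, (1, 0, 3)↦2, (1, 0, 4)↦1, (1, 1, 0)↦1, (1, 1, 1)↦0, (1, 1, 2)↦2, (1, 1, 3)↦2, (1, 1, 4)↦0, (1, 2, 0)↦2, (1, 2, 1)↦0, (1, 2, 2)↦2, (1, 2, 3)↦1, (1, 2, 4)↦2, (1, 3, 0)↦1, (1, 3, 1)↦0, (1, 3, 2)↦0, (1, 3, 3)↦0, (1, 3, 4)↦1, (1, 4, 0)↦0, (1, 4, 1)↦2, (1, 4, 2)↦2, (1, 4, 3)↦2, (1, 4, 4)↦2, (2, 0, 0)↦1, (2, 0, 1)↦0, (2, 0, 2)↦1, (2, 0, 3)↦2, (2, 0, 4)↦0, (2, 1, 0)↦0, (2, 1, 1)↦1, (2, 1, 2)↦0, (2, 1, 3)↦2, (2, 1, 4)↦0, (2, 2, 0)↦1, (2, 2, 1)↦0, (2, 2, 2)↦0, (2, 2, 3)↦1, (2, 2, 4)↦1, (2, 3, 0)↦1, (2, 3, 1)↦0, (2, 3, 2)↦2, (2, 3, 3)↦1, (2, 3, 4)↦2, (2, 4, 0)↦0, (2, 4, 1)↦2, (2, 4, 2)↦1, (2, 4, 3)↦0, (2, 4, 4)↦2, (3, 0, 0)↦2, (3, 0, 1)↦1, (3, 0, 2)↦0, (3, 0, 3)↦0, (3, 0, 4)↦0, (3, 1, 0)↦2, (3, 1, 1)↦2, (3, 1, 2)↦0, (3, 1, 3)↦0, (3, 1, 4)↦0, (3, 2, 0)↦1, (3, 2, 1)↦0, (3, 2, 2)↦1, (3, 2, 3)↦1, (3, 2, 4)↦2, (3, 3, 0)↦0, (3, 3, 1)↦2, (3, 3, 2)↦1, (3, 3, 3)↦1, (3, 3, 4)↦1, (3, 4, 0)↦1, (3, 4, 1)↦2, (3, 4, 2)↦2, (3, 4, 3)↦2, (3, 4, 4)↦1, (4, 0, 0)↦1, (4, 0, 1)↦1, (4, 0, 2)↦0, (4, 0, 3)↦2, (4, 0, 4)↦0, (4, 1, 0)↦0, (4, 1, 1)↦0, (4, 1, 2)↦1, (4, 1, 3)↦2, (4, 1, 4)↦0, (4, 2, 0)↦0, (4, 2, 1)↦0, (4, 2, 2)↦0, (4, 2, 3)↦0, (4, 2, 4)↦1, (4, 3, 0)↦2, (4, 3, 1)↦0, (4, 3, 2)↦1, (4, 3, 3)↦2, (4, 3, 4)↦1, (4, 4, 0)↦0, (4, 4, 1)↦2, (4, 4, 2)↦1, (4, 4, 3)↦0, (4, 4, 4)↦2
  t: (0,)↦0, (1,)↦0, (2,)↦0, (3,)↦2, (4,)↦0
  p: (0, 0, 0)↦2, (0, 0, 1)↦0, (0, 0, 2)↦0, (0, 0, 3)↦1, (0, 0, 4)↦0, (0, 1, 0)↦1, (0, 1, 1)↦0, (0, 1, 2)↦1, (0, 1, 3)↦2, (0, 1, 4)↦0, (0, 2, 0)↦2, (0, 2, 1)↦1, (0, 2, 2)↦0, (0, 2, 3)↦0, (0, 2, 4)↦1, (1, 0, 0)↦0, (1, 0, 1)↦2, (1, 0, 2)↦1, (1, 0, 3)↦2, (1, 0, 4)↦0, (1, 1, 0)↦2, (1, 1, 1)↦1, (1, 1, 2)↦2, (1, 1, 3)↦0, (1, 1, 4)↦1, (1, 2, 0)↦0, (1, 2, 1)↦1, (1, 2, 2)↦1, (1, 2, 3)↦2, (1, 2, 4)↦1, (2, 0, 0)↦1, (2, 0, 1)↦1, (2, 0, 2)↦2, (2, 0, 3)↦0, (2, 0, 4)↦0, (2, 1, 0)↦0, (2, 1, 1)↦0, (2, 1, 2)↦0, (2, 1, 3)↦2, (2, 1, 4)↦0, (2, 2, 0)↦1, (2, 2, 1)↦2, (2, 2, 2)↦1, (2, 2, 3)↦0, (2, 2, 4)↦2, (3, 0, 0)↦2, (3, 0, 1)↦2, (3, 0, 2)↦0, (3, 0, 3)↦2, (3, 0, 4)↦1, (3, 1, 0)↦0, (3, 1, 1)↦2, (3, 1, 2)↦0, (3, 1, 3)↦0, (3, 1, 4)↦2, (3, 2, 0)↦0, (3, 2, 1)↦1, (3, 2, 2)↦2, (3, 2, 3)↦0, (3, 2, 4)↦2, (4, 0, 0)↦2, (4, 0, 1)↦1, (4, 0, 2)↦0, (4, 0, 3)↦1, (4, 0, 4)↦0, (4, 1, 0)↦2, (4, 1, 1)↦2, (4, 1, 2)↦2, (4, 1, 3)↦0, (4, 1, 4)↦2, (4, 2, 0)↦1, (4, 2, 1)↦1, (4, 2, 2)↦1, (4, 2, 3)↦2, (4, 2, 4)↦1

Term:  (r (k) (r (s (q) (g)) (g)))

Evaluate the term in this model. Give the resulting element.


value = 1

  k = 3
  q = 0
  g = 0
  (s (q) (g)) = s(0, 0) = 0
  g = 0
  (r (s (q) (g)) (g)) = r(0, 0) = 0
  (r (k) (r (s (q) (g)) (g))) = r(3, 0) = 1


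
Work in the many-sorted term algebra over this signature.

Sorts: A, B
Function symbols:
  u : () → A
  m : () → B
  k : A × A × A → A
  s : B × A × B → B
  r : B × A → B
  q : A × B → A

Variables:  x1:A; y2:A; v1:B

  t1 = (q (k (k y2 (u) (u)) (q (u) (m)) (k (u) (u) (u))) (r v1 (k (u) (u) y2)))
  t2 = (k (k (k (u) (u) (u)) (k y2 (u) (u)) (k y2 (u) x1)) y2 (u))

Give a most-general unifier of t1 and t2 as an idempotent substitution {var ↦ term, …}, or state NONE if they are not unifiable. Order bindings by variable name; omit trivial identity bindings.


head clash or occurs-check failure — not unifiable

NONE (not unifiable)


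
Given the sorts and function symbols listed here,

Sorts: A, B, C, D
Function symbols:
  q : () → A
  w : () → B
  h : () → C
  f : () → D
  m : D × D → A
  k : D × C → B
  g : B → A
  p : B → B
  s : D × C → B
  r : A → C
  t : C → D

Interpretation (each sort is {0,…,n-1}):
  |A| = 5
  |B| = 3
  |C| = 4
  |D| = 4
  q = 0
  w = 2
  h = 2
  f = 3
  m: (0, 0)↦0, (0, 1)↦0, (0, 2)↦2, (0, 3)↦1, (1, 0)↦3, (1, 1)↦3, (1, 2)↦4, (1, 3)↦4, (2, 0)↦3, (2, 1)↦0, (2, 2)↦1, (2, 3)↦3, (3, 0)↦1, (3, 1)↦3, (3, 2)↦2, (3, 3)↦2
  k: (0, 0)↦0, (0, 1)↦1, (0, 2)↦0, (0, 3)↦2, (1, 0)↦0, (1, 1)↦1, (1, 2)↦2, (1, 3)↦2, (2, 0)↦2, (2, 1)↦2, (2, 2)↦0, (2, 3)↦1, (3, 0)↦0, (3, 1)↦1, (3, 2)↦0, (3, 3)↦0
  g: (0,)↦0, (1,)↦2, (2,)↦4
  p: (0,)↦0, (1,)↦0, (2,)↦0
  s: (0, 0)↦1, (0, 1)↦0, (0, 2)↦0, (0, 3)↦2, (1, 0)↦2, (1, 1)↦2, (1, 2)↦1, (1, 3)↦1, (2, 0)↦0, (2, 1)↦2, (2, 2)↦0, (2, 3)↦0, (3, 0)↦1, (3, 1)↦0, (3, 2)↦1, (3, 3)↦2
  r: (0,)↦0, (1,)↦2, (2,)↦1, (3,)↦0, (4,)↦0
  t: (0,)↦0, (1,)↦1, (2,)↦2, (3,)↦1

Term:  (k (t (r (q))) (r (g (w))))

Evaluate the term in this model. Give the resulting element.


value = 0

  q = 0
  (r (q)) = r(0,) = 0
  (t (r (q))) = t(0,) = 0
  w = 2
  (g (w)) = g(2,) = 4
  (r (g (w))) = r(4,) = 0
  (k (t (r (q))) (r (g (w)))) = k(0, 0) = 0


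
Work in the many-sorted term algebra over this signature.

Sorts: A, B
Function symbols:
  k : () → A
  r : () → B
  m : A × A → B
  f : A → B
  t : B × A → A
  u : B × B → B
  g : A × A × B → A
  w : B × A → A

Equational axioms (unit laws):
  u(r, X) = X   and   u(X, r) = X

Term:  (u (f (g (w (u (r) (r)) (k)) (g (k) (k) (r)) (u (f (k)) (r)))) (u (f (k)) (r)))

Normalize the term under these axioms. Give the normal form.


normal form = (u (f (g (w (r) (k)) (g (k) (k) (r)) (f (k)))) (f (k)))

1. (u (f (g (w (u (r) (r)) (k)) (g (k) (k) (r)) (u (f (k)) (r)))) (u (f (k)) (r)))  →  (u (f (g (w (r) (k)) (g (k) (k) (r)) (u (f (k)) (r)))) (u (f (k)) (r)))
2. (u (f (g (w (r) (k)) (g (k) (k) (r)) (u (f (k)) (r)))) (u (f (k)) (r)))  →  (u (f (g (w (r) (k)) (g (k) (k) (r)) (f (k)))) (u (f (k)) (r)))
3. (u (f (g (w (r) (k)) (g (k) (k) (r)) (f (k)))) (u (f (k)) (r)))  →  (u (f (g (w (r) (k)) (g (k) (k) (r)) (f (k)))) (f (k)))


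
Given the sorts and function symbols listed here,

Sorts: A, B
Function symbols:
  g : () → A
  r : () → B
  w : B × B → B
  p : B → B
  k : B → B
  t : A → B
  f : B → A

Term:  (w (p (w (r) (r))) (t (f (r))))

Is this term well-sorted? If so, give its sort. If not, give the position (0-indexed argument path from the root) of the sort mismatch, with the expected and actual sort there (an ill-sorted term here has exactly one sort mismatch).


well-sorted; sort = B

      (r) : B
      (r) : B
    (w (r) (r)) : B
  (p (w (r) (r))) : B
      (r) : B
    (f (r)) : A
  (t (f (r))) : B
(w (p (w (r) (r))) (t (f (r)))) : B


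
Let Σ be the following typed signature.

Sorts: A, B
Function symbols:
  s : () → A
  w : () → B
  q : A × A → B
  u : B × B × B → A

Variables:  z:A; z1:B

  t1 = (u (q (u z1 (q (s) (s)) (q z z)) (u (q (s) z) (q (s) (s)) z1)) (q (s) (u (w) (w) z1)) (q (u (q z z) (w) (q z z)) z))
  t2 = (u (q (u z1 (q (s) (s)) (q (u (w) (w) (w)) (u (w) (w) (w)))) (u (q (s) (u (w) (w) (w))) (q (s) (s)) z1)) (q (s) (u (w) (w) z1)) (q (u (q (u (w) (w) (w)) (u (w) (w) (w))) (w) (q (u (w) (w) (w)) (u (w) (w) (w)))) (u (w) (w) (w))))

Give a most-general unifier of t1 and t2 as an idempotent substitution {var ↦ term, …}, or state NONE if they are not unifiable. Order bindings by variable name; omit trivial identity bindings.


{z ↦ (u (w) (w) (w))}


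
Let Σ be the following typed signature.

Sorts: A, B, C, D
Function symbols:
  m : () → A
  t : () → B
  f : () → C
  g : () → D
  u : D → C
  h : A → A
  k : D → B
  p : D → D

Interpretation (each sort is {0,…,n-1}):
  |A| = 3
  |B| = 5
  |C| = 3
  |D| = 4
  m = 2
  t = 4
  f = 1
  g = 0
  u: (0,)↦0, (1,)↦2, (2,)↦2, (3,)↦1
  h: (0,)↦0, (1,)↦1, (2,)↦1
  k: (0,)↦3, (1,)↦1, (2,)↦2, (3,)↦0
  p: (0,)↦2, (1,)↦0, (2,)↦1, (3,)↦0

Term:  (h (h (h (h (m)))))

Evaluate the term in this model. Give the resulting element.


  m = 2
  (h (m)) = h(2,) = 1
  (h (h (m))) = h(1,) = 1
  (h (h (h (m)))) = h(1,) = 1
  (h (h (h (h (m))))) = h(1,) = 1

value = 1


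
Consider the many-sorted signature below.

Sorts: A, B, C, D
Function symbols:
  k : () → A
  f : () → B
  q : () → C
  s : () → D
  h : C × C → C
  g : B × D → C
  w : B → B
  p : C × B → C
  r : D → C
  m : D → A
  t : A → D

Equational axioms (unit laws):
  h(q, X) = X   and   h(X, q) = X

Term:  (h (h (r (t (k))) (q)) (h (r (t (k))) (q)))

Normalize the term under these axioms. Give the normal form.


normal form = (h (r (t (k))) (r (t (k))))

1. (h (h (r (t (k))) (q)) (h (r (t (k))) (q)))  →  (h (r (t (k))) (h (r (t (k))) (q)))
2. (h (r (t (k))) (h (r (t (k))) (q)))  →  (h (r (t (k))) (r (t (k))))


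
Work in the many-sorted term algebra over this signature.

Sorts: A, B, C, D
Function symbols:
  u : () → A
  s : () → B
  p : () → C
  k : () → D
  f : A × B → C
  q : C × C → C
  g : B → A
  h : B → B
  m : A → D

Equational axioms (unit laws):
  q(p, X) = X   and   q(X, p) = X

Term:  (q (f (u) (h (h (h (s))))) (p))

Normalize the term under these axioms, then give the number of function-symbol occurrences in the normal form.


size = 6

1. (q (f (u) (h (h (h (s))))) (p))  →  (f (u) (h (h (h (s)))))
normal form: (f (u) (h (h (h (s)))))


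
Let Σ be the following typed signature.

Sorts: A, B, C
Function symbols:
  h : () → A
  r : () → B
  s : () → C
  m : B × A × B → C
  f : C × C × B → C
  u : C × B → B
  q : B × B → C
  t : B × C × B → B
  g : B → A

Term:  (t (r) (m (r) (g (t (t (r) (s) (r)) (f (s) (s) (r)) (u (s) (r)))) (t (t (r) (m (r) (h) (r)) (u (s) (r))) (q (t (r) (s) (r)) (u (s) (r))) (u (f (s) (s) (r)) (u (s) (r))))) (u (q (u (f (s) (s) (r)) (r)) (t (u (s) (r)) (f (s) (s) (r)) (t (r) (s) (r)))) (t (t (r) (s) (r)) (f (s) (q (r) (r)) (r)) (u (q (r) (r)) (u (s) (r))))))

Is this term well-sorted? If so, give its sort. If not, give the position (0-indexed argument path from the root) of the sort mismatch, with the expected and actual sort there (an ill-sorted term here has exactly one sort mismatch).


  (r) : B
    (r) : B
          (r) : B
          (s) : C
          (r) : B
        (t (r) (s) (r)) : B
          (s) : C
          (s) : C
          (r) : B
        (f (s) (s) (r)) : C
          (s) : C
          (r) : B
        (u (s) (r)) : B
      (t (t (r) (s) (r)) (f (s) (s) (r)) (u (s) (r))) : B
    (g (t (t (r) (s) (r)) (f (s) (s) (r)) (u (s) (r)))) : A
        (r) : B
          (r) : B
          (h) : A
          (r) : B
        (m (r) (h) (r)) : C
          (s) : C
          (r) : B
        (u (s) (r)) : B
      (t (r) (m (r) (h) (r)) (u (s) (r))) : B
          (r) : B
          (s) : C
          (r) : B
        (t (r) (s) (r)) : B
          (s) : C
          (r) : B
        (u (s) (r)) : B
      (q (t (r) (s) (r)) (u (s) (r))) : C
          (s) : C
          (s) : C
          (r) : B
        (f (s) (s) (r)) : C
          (s) : C
          (r) : B
        (u (s) (r)) : B
      (u (f (s) (s) (r)) (u (s) (r))) : B
    (t (t (r) (m (r) (h) (r)) (u (s) (r))) (q (t (r) (s) (r)) (u (s) (r))) (u (f (s) (s) (r)) (u (s) (r)))) : B
  (m (r) (g (t (t (r) (s) (r)) (f (s) (s) (r)) (u (s) (r)))) (t (t (r) (m (r) (h) (r)) (u (s) (r))) (q (t (r) (s) (r)) (u (s) (r))) (u (f (s) (s) (r)) (u (s) (r))))) : C
          (s) : C
          (s) : C
          (r) : B
        (f (s) (s) (r)) : C
        (r) : B
      (u (f (s) (s) (r)) (r)) : B
          (s) : C
          (r) : B
        (u (s) (r)) : B
          (s) : C
          (s) : C
          (r) : B
        (f (s) (s) (r)) : C
          (r) : B
          (s) : C
          (r) : B
        (t (r) (s) (r)) : B
      (t (u (s) (r)) (f (s) (s) (r)) (t (r) (s) (r))) : B
    (q (u (f (s) (s) (r)) (r)) (t (u (s) (r)) (f (s) (s) (r)) (t (r) (s) (r)))) : C
        (r) : B
        (s) : C
        (r) : B
      (t (r) (s) (r)) : B
        (s) : C
          (r) : B
          (r) : B
        (q (r) (r)) : C
        (r) : B
      (f (s) (q (r) (r)) (r)) : C
          (r) : B
          (r) : B
        (q (r) (r)) : C
          (s) : C
          (r) : B
        (u (s) (r)) : B
      (u (q (r) (r)) (u (s) (r))) : B
    (t (t (r) (s) (r)) (f (s) (q (r) (r)) (r)) (u (q (r) (r)) (u (s) (r)))) : B
  (u (q (u (f (s) (s) (r)) (r)) (t (u (s) (r)) (f (s) (s) (r)) (t (r) (s) (r)))) (t (t (r) (s) (r)) (f (s) (q (r) (r)) (r)) (u (q (r) (r)) (u (s) (r))))) : B
(t (r) (m (r) (g (t (t (r) (s) (r)) (f (s) (s) (r)) (u (s) (r)))) (t (t (r) (m (r) (h) (r)) (u (s) (r))) (q (t (r) (s) (r)) (u (s) (r))) (u (f (s) (s) (r)) (u (s) (r))))) (u (q (u (f (s) (s) (r)) (r)) (t (u (s) (r)) (f (s) (s) (r)) (t (r) (s) (r)))) (t (t (r) (s) (r)) (f (s) (q (r) (r)) (r)) (u (q (r) (r)) (u (s) (r)))))) : B

well-sorted; sort = B


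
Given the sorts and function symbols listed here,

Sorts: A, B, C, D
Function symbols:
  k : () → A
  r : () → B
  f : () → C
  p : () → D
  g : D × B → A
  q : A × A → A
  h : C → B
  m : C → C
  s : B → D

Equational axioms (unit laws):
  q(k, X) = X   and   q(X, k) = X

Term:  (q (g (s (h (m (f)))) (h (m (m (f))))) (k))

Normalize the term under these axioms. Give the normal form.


1. (q (g (s (h (m (f)))) (h (m (m (f))))) (k))  →  (g (s (h (m (f)))) (h (m (m (f)))))

normal form = (g (s (h (m (f)))) (h (m (m (f)))))


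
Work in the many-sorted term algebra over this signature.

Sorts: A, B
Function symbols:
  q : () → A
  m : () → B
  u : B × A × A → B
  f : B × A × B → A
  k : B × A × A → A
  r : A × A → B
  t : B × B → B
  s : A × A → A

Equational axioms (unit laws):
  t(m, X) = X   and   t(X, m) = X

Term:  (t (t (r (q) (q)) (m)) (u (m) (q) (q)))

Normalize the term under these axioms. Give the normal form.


normal form = (t (r (q) (q)) (u (m) (q) (q)))

1. (t (t (r (q) (q)) (m)) (u (m) (q) (q)))  →  (t (r (q) (q)) (u (m) (q) (q)))


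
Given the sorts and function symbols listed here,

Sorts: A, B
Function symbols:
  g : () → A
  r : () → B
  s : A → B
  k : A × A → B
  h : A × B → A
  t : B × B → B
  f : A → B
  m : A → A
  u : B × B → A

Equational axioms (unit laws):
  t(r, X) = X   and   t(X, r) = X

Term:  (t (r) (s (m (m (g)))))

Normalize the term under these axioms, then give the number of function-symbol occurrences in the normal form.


size = 4

1. (t (r) (s (m (m (g)))))  →  (s (m (m (g))))
normal form: (s (m (m (g))))


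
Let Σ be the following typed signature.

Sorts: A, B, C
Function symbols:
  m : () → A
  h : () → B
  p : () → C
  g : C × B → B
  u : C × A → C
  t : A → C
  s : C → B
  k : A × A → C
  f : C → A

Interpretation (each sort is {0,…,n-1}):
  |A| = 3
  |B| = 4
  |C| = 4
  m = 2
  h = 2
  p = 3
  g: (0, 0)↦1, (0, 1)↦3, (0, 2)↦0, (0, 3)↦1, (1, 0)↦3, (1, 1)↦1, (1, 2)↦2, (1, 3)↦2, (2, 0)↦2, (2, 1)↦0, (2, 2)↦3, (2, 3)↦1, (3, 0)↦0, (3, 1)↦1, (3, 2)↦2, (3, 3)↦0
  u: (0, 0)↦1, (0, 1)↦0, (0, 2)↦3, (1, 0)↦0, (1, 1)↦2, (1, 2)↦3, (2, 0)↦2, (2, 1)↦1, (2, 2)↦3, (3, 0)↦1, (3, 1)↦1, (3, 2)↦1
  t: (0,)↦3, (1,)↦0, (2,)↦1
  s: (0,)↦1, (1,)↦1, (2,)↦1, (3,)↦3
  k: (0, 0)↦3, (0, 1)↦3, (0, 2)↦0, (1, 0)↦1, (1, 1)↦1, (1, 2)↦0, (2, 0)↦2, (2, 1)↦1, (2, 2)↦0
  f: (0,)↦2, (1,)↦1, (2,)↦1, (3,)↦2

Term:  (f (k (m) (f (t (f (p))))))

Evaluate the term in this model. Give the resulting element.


value = 1

  m = 2
  p = 3
  (f (p)) = f(3,) = 2
  (t (f (p))) = t(2,) = 1
  (f (t (f (p)))) = f(1,) = 1
  (k (m) (f (t (f (p))))) = k(2, 1) = 1
  (f (k (m) (f (t (f (p)))))) = f(1,) = 1


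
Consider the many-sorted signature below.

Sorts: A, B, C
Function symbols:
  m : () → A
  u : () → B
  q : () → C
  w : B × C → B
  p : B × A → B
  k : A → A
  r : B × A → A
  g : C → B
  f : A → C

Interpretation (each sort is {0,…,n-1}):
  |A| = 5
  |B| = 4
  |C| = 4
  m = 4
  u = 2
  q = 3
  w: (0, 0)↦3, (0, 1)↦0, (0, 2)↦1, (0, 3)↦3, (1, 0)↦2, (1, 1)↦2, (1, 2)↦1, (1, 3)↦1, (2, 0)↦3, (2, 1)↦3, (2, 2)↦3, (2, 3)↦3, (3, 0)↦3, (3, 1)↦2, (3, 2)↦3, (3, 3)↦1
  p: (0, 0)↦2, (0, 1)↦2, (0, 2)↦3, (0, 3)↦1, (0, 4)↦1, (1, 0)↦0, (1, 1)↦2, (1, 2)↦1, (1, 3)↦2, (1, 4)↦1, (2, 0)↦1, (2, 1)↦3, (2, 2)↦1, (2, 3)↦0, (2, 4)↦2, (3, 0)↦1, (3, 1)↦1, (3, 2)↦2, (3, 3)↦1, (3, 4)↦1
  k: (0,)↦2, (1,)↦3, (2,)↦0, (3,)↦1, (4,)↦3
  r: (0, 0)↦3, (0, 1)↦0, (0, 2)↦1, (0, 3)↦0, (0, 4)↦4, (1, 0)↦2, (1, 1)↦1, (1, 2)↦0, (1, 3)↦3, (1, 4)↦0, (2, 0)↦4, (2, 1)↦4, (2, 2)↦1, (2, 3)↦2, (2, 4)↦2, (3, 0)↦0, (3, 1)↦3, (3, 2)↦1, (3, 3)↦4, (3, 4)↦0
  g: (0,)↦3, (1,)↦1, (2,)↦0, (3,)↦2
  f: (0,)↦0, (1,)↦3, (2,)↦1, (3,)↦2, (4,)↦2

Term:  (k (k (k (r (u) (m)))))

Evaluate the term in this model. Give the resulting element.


  u = 2
  m = 4
  (r (u) (m)) = r(2, 4) = 2
  (k (r (u) (m))) = k(2,) = 0
  (k (k (r (u) (m)))) = k(0,) = 2
  (k (k (k (r (u) (m))))) = k(2,) = 0

value = 0


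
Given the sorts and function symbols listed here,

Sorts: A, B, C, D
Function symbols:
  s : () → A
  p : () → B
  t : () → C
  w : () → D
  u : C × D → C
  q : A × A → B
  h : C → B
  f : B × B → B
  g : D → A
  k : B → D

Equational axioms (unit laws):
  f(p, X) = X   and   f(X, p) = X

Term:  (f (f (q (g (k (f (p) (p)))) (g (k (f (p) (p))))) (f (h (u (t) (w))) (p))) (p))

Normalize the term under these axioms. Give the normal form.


normal form = (f (q (g (k (p))) (g (k (p)))) (h (u (t) (w))))

1. (f (f (q (g (k (f (p) (p)))) (g (k (f (p) (p))))) (f (h (u (t) (w))) (p))) (p))  →  (f (q (g (k (f (p) (p)))) (g (k (f (p) (p))))) (f (h (u (t) (w))) (p)))
2. (f (q (g (k (f (p) (p)))) (g (k (f (p) (p))))) (f (h (u (t) (w))) (p)))  →  (f (q (g (k (p))) (g (k (f (p) (p))))) (f (h (u (t) (w))) (p)))
3. (f (q (g (k (p))) (g (k (f (p) (p))))) (f (h (u (t) (w))) (p)))  →  (f (q (g (k (p))) (g (k (p)))) (f (h (u (t) (w))) (p)))
4. (f (q (g (k (p))) (g (k (p)))) (f (h (u (t) (w))) (p)))  →  (f (q (g (k (p))) (g (k (p)))) (h (u (t) (w))))


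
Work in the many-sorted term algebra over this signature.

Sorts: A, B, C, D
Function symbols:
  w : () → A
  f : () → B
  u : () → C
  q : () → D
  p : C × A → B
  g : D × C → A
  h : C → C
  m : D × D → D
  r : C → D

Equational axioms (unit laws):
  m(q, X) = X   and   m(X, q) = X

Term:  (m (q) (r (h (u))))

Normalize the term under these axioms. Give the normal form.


normal form = (r (h (u)))

1. (m (q) (r (h (u))))  →  (r (h (u)))


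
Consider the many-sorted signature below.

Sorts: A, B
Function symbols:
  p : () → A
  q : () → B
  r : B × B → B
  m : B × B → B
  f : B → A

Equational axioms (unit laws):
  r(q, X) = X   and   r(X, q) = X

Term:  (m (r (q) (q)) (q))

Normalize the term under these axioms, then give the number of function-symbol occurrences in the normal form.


size = 3

1. (m (r (q) (q)) (q))  →  (m (q) (q))
normal form: (m (q) (q))


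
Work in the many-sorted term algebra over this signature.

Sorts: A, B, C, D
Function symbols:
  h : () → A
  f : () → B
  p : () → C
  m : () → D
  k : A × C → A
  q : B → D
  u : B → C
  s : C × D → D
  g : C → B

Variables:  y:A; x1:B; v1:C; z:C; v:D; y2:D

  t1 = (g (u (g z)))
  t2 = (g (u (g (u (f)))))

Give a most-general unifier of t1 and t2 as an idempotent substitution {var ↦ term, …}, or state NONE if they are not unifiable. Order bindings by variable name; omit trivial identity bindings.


{z ↦ (u (f))}


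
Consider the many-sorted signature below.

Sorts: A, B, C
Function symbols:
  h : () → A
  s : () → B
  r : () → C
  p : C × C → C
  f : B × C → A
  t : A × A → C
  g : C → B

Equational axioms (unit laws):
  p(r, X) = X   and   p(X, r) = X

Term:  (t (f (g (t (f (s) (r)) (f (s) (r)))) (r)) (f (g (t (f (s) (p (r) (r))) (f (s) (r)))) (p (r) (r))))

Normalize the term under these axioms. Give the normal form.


normal form = (t (f (g (t (f (s) (r)) (f (s) (r)))) (r)) (f (g (t (f (s) (r)) (f (s) (r)))) (r)))

1. (t (f (g (t (f (s) (r)) (f (s) (r)))) (r)) (f (g (t (f (s) (p (r) (r))) (f (s) (r)))) (p (r) (r))))  →  (t (f (g (t (f (s) (r)) (f (s) (r)))) (r)) (f (g (t (f (s) (r)) (f (s) (r)))) (p (r) (r))))
2. (t (f (g (t (f (s) (r)) (f (s) (r)))) (r)) (f (g (t (f (s) (r)) (f (s) (r)))) (p (r) (r))))  →  (t (f (g (t (f (s) (r)) (f (s) (r)))) (r)) (f (g (t (f (s) (r)) (f (s) (r)))) (r)))


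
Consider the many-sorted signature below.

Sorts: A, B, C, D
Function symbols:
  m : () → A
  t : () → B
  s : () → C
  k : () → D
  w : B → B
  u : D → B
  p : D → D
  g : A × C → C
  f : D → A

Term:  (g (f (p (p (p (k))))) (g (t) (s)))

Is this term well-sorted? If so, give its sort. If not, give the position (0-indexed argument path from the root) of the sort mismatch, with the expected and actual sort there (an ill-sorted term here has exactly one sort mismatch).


          (k) : D
        (p (k)) : D
      (p (p (k))) : D
    (p (p (p (k)))) : D
  (f (p (p (p (k))))) : A
    (t) : B
    (s) : C
  (g (t) (s)) : ✗ arg 0 at [1, 0] has sort B, expected A

ill-sorted at position [1, 0]: expected A, got B


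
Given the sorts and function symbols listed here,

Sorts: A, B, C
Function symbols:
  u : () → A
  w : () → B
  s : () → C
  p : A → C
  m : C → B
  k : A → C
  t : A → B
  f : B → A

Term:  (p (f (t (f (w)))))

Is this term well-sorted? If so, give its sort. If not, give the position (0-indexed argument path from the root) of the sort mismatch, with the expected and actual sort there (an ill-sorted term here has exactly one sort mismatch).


well-sorted; sort = C

        (w) : B
      (f (w)) : A
    (t (f (w))) : B
  (f (t (f (w)))) : A
(p (f (t (f (w))))) : C


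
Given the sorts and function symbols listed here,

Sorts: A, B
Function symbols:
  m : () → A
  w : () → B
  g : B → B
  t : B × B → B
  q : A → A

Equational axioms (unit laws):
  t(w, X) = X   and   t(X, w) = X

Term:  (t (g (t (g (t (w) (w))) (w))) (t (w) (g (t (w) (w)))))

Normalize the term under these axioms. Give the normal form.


1. (t (g (t (g (t (w) (w))) (w))) (t (w) (g (t (w) (w)))))  →  (t (g (g (t (w) (w)))) (t (w) (g (t (w) (w)))))
2. (t (g (g (t (w) (w)))) (t (w) (g (t (w) (w)))))  →  (t (g (g (w))) (t (w) (g (t (w) (w)))))
3. (t (g (g (w))) (t (w) (g (t (w) (w)))))  →  (t (g (g (w))) (g (t (w) (w))))
4. (t (g (g (w))) (g (t (w) (w))))  →  (t (g (g (w))) (g (w)))

normal form = (t (g (g (w))) (g (w)))


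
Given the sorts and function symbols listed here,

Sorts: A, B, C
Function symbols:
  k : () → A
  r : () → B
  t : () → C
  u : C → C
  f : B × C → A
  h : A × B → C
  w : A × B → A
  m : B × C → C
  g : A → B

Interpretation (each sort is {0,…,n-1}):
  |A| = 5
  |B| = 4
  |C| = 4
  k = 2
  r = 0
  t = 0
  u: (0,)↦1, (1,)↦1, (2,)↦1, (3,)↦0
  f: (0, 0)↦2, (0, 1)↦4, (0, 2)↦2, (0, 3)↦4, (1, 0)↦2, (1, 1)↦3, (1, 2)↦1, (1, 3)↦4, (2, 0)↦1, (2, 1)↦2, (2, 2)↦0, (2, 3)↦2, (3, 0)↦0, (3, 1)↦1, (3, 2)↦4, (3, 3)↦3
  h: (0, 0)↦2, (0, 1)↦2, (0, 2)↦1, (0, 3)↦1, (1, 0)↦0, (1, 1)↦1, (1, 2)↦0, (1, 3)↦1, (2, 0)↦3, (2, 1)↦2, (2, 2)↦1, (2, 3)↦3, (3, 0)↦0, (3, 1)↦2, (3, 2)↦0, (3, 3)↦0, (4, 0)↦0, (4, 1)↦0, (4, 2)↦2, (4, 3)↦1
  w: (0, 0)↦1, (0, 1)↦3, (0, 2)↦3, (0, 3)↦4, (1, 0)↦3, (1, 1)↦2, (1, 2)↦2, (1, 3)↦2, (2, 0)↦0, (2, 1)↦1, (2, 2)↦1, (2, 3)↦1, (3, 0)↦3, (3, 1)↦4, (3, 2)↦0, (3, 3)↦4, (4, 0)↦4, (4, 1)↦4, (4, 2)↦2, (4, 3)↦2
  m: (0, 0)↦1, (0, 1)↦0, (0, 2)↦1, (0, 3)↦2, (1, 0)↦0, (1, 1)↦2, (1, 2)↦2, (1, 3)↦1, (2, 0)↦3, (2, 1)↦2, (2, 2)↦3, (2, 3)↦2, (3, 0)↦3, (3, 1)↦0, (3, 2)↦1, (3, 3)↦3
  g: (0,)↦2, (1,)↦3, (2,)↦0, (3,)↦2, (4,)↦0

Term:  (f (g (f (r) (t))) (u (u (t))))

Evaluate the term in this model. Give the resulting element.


  r = 0
  t = 0
  (f (r) (t)) = f(0, 0) = 2
  (g (f (r) (t))) = g(2,) = 0
  t = 0
  (u (t)) = u(0,) = 1
  (u (u (t))) = u(1,) = 1
  (f (g (f (r) (t))) (u (u (t)))) = f(0, 1) = 4

value = 4
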